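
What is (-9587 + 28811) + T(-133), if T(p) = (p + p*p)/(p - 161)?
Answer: 134150/7 ≈ 19164.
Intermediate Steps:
T(p) = (p + p**2)/(-161 + p)
(-9587 + 28811) + T(-133) = (-9587 + 28811) - 133*(1 - 133)/(-161 - 133) = 19224 - 133*(-132)/(-294) = 19224 - 133*(-1/294)*(-132) = 19224 - 418/7 = 134150/7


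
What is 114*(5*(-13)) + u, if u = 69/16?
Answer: -118491/16 ≈ -7405.7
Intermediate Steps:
u = 69/16 (u = 69*(1/16) = 69/16 ≈ 4.3125)
114*(5*(-13)) + u = 114*(5*(-13)) + 69/16 = 114*(-65) + 69/16 = -7410 + 69/16 = -118491/16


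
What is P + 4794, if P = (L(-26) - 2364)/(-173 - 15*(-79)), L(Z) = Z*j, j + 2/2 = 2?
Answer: 2424569/506 ≈ 4791.6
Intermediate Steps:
j = 1 (j = -1 + 2 = 1)
L(Z) = Z (L(Z) = Z*1 = Z)
P = -1195/506 (P = (-26 - 2364)/(-173 - 15*(-79)) = -2390/(-173 + 1185) = -2390/1012 = -2390*1/1012 = -1195/506 ≈ -2.3617)
P + 4794 = -1195/506 + 4794 = 2424569/506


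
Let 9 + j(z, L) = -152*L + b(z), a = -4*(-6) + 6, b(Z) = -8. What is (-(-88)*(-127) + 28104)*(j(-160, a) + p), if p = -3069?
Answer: -129431488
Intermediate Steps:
a = 30 (a = 24 + 6 = 30)
j(z, L) = -17 - 152*L (j(z, L) = -9 + (-152*L - 8) = -9 + (-8 - 152*L) = -17 - 152*L)
(-(-88)*(-127) + 28104)*(j(-160, a) + p) = (-(-88)*(-127) + 28104)*((-17 - 152*30) - 3069) = (-1*11176 + 28104)*((-17 - 4560) - 3069) = (-11176 + 28104)*(-4577 - 3069) = 16928*(-7646) = -129431488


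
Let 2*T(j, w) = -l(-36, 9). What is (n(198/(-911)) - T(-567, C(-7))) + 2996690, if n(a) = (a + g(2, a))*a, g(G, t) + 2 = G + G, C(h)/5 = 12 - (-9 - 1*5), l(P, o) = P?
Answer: 2487000701360/829921 ≈ 2.9967e+6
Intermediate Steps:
C(h) = 130 (C(h) = 5*(12 - (-9 - 1*5)) = 5*(12 - (-9 - 5)) = 5*(12 - 1*(-14)) = 5*(12 + 14) = 5*26 = 130)
g(G, t) = -2 + 2*G (g(G, t) = -2 + (G + G) = -2 + 2*G)
T(j, w) = 18 (T(j, w) = (-1*(-36))/2 = (½)*36 = 18)
n(a) = a*(2 + a) (n(a) = (a + (-2 + 2*2))*a = (a + (-2 + 4))*a = (a + 2)*a = (2 + a)*a = a*(2 + a))
(n(198/(-911)) - T(-567, C(-7))) + 2996690 = ((198/(-911))*(2 + 198/(-911)) - 1*18) + 2996690 = ((198*(-1/911))*(2 + 198*(-1/911)) - 18) + 2996690 = (-198*(2 - 198/911)/911 - 18) + 2996690 = (-198/911*1624/911 - 18) + 2996690 = (-321552/829921 - 18) + 2996690 = -15260130/829921 + 2996690 = 2487000701360/829921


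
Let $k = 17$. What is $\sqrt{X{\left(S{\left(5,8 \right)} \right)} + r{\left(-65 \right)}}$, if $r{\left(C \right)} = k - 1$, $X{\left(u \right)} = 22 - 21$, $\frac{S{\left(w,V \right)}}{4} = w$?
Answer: $\sqrt{17} \approx 4.1231$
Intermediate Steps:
$S{\left(w,V \right)} = 4 w$
$X{\left(u \right)} = 1$ ($X{\left(u \right)} = 22 - 21 = 1$)
$r{\left(C \right)} = 16$ ($r{\left(C \right)} = 17 - 1 = 16$)
$\sqrt{X{\left(S{\left(5,8 \right)} \right)} + r{\left(-65 \right)}} = \sqrt{1 + 16} = \sqrt{17}$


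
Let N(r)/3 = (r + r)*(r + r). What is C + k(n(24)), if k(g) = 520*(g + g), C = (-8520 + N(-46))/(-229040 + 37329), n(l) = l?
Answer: 4785089688/191711 ≈ 24960.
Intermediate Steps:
N(r) = 12*r² (N(r) = 3*((r + r)*(r + r)) = 3*((2*r)*(2*r)) = 3*(4*r²) = 12*r²)
C = -16872/191711 (C = (-8520 + 12*(-46)²)/(-229040 + 37329) = (-8520 + 12*2116)/(-191711) = (-8520 + 25392)*(-1/191711) = 16872*(-1/191711) = -16872/191711 ≈ -0.088007)
k(g) = 1040*g (k(g) = 520*(2*g) = 1040*g)
C + k(n(24)) = -16872/191711 + 1040*24 = -16872/191711 + 24960 = 4785089688/191711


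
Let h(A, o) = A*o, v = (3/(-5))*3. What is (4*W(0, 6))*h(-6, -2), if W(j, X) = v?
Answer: -432/5 ≈ -86.400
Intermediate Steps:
v = -9/5 (v = (3*(-1/5))*3 = -3/5*3 = -9/5 ≈ -1.8000)
W(j, X) = -9/5
(4*W(0, 6))*h(-6, -2) = (4*(-9/5))*(-6*(-2)) = -36/5*12 = -432/5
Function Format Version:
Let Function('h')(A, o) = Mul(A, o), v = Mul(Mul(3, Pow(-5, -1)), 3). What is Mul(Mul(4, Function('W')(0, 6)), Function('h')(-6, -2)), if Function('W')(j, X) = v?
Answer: Rational(-432, 5) ≈ -86.400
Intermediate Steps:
v = Rational(-9, 5) (v = Mul(Mul(3, Rational(-1, 5)), 3) = Mul(Rational(-3, 5), 3) = Rational(-9, 5) ≈ -1.8000)
Function('W')(j, X) = Rational(-9, 5)
Mul(Mul(4, Function('W')(0, 6)), Function('h')(-6, -2)) = Mul(Mul(4, Rational(-9, 5)), Mul(-6, -2)) = Mul(Rational(-36, 5), 12) = Rational(-432, 5)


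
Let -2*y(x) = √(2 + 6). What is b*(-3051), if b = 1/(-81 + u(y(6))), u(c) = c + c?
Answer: 247131/6553 - 6102*√2/6553 ≈ 36.396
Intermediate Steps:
y(x) = -√2 (y(x) = -√(2 + 6)/2 = -√2)
u(c) = 2*c
b = 1/(-81 - 2*√2) (b = 1/(-81 + 2*(-√2)) = 1/(-81 - 2*√2) ≈ -0.011929)
b*(-3051) = (-81/6553 + 2*√2/6553)*(-3051) = 247131/6553 - 6102*√2/6553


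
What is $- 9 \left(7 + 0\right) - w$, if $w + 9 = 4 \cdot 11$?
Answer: $-98$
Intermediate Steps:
$w = 35$ ($w = -9 + 4 \cdot 11 = -9 + 44 = 35$)
$- 9 \left(7 + 0\right) - w = - 9 \left(7 + 0\right) - 35 = \left(-9\right) 7 - 35 = -63 - 35 = -98$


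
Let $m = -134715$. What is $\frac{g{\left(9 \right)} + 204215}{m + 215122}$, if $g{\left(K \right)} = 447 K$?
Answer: $\frac{208238}{80407} \approx 2.5898$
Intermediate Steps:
$\frac{g{\left(9 \right)} + 204215}{m + 215122} = \frac{447 \cdot 9 + 204215}{-134715 + 215122} = \frac{4023 + 204215}{80407} = 208238 \cdot \frac{1}{80407} = \frac{208238}{80407}$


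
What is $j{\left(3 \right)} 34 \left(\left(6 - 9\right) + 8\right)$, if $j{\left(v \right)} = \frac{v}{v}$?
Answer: $170$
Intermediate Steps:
$j{\left(v \right)} = 1$
$j{\left(3 \right)} 34 \left(\left(6 - 9\right) + 8\right) = 1 \cdot 34 \left(\left(6 - 9\right) + 8\right) = 34 \left(-3 + 8\right) = 34 \cdot 5 = 170$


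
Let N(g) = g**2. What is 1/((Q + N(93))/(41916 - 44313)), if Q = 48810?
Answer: -799/19153 ≈ -0.041717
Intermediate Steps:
1/((Q + N(93))/(41916 - 44313)) = 1/((48810 + 93**2)/(41916 - 44313)) = 1/((48810 + 8649)/(-2397)) = 1/(57459*(-1/2397)) = 1/(-19153/799) = -799/19153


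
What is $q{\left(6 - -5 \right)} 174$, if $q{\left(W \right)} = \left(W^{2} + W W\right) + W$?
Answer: $44022$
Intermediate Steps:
$q{\left(W \right)} = W + 2 W^{2}$ ($q{\left(W \right)} = \left(W^{2} + W^{2}\right) + W = 2 W^{2} + W = W + 2 W^{2}$)
$q{\left(6 - -5 \right)} 174 = \left(6 - -5\right) \left(1 + 2 \left(6 - -5\right)\right) 174 = \left(6 + 5\right) \left(1 + 2 \left(6 + 5\right)\right) 174 = 11 \left(1 + 2 \cdot 11\right) 174 = 11 \left(1 + 22\right) 174 = 11 \cdot 23 \cdot 174 = 253 \cdot 174 = 44022$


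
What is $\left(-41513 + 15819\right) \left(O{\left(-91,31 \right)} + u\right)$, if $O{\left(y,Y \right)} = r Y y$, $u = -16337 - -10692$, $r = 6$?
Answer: $579939274$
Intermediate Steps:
$u = -5645$ ($u = -16337 + 10692 = -5645$)
$O{\left(y,Y \right)} = 6 Y y$
$\left(-41513 + 15819\right) \left(O{\left(-91,31 \right)} + u\right) = \left(-41513 + 15819\right) \left(6 \cdot 31 \left(-91\right) - 5645\right) = - 25694 \left(-16926 - 5645\right) = \left(-25694\right) \left(-22571\right) = 579939274$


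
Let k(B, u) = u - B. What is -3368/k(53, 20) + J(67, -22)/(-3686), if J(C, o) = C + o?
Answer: 12412963/121638 ≈ 102.05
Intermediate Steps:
-3368/k(53, 20) + J(67, -22)/(-3686) = -3368/(20 - 1*53) + (67 - 22)/(-3686) = -3368/(20 - 53) + 45*(-1/3686) = -3368/(-33) - 45/3686 = -3368*(-1/33) - 45/3686 = 3368/33 - 45/3686 = 12412963/121638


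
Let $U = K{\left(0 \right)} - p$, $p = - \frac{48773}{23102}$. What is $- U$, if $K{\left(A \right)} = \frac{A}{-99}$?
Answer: $- \frac{48773}{23102} \approx -2.1112$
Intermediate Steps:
$K{\left(A \right)} = - \frac{A}{99}$ ($K{\left(A \right)} = A \left(- \frac{1}{99}\right) = - \frac{A}{99}$)
$p = - \frac{48773}{23102}$ ($p = \left(-48773\right) \frac{1}{23102} = - \frac{48773}{23102} \approx -2.1112$)
$U = \frac{48773}{23102}$ ($U = \left(- \frac{1}{99}\right) 0 - - \frac{48773}{23102} = 0 + \frac{48773}{23102} = \frac{48773}{23102} \approx 2.1112$)
$- U = \left(-1\right) \frac{48773}{23102} = - \frac{48773}{23102}$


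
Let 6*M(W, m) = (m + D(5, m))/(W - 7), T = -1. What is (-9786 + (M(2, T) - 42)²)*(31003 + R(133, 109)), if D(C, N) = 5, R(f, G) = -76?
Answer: -18581209634/75 ≈ -2.4775e+8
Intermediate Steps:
M(W, m) = (5 + m)/(6*(-7 + W)) (M(W, m) = ((m + 5)/(W - 7))/6 = ((5 + m)/(-7 + W))/6 = (5 + m)/(6*(-7 + W)))
(-9786 + (M(2, T) - 42)²)*(31003 + R(133, 109)) = (-9786 + ((5 - 1)/(6*(-7 + 2)) - 42)²)*(31003 - 76) = (-9786 + ((⅙)*4/(-5) - 42)²)*30927 = (-9786 + ((⅙)*(-⅕)*4 - 42)²)*30927 = (-9786 + (-2/15 - 42)²)*30927 = (-9786 + (-632/15)²)*30927 = (-9786 + 399424/225)*30927 = -1802426/225*30927 = -18581209634/75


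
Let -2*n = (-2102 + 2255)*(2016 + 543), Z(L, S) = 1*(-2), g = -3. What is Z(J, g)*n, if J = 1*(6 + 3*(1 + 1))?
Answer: 391527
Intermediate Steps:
J = 12 (J = 1*(6 + 3*2) = 1*(6 + 6) = 1*12 = 12)
Z(L, S) = -2
n = -391527/2 (n = -(-2102 + 2255)*(2016 + 543)/2 = -153*2559/2 = -½*391527 = -391527/2 ≈ -1.9576e+5)
Z(J, g)*n = -2*(-391527/2) = 391527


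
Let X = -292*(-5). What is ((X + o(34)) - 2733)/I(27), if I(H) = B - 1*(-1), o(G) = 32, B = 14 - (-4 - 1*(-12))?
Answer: -1241/7 ≈ -177.29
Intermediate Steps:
X = 1460
B = 6 (B = 14 - (-4 + 12) = 14 - 1*8 = 14 - 8 = 6)
I(H) = 7 (I(H) = 6 - 1*(-1) = 6 + 1 = 7)
((X + o(34)) - 2733)/I(27) = ((1460 + 32) - 2733)/7 = (1492 - 2733)*(⅐) = -1241*⅐ = -1241/7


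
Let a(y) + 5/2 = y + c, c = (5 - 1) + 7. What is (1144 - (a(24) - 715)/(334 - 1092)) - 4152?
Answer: -4561493/1516 ≈ -3008.9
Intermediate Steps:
c = 11 (c = 4 + 7 = 11)
a(y) = 17/2 + y (a(y) = -5/2 + (y + 11) = -5/2 + (11 + y) = 17/2 + y)
(1144 - (a(24) - 715)/(334 - 1092)) - 4152 = (1144 - ((17/2 + 24) - 715)/(334 - 1092)) - 4152 = (1144 - (65/2 - 715)/(-758)) - 4152 = (1144 - (-1365)*(-1)/(2*758)) - 4152 = (1144 - 1*1365/1516) - 4152 = (1144 - 1365/1516) - 4152 = 1732939/1516 - 4152 = -4561493/1516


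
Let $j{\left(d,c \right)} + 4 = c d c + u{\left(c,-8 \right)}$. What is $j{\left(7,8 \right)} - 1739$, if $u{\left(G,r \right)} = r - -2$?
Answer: $-1301$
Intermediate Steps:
$u{\left(G,r \right)} = 2 + r$ ($u{\left(G,r \right)} = r + 2 = 2 + r$)
$j{\left(d,c \right)} = -10 + d c^{2}$ ($j{\left(d,c \right)} = -4 + \left(c d c + \left(2 - 8\right)\right) = -4 + \left(d c^{2} - 6\right) = -4 + \left(-6 + d c^{2}\right) = -10 + d c^{2}$)
$j{\left(7,8 \right)} - 1739 = \left(-10 + 7 \cdot 8^{2}\right) - 1739 = \left(-10 + 7 \cdot 64\right) - 1739 = \left(-10 + 448\right) - 1739 = 438 - 1739 = -1301$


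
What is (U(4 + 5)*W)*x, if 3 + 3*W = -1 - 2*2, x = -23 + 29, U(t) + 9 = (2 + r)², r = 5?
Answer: -640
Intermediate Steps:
U(t) = 40 (U(t) = -9 + (2 + 5)² = -9 + 7² = -9 + 49 = 40)
x = 6
W = -8/3 (W = -1 + (-1 - 2*2)/3 = -1 + (-1 - 4)/3 = -1 + (⅓)*(-5) = -1 - 5/3 = -8/3 ≈ -2.6667)
(U(4 + 5)*W)*x = (40*(-8/3))*6 = -320/3*6 = -640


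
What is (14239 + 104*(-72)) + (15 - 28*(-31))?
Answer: 7634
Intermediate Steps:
(14239 + 104*(-72)) + (15 - 28*(-31)) = (14239 - 7488) + (15 + 868) = 6751 + 883 = 7634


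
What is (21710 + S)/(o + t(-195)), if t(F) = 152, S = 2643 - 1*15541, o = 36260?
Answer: 2203/9103 ≈ 0.24201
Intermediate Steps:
S = -12898 (S = 2643 - 15541 = -12898)
(21710 + S)/(o + t(-195)) = (21710 - 12898)/(36260 + 152) = 8812/36412 = 8812*(1/36412) = 2203/9103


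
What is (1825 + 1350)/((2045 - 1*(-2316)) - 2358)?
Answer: 3175/2003 ≈ 1.5851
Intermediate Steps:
(1825 + 1350)/((2045 - 1*(-2316)) - 2358) = 3175/((2045 + 2316) - 2358) = 3175/(4361 - 2358) = 3175/2003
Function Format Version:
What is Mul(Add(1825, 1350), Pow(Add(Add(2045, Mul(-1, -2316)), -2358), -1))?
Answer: Rational(3175, 2003) ≈ 1.5851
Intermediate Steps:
Mul(Add(1825, 1350), Pow(Add(Add(2045, Mul(-1, -2316)), -2358), -1)) = Mul(3175, Pow(Add(Add(2045, 2316), -2358), -1)) = Mul(3175, Pow(Add(4361, -2358), -1)) = Mul(3175, Pow(2003, -1)) = Mul(3175, Rational(1, 2003)) = Rational(3175, 2003)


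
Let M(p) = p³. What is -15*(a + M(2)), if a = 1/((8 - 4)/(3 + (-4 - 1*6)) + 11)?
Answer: -8865/73 ≈ -121.44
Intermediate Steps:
a = 7/73 (a = 1/(4/(3 + (-4 - 6)) + 11) = 1/(4/(3 - 10) + 11) = 1/(4/(-7) + 11) = 1/(4*(-⅐) + 11) = 1/(-4/7 + 11) = 1/(73/7) = 7/73 ≈ 0.095890)
-15*(a + M(2)) = -15*(7/73 + 2³) = -15*(7/73 + 8) = -15*591/73 = -8865/73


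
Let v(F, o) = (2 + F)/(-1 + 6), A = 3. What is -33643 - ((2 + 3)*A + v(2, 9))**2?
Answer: -847316/25 ≈ -33893.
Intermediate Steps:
v(F, o) = 2/5 + F/5 (v(F, o) = (2 + F)/5 = (2 + F)*(1/5) = 2/5 + F/5)
-33643 - ((2 + 3)*A + v(2, 9))**2 = -33643 - ((2 + 3)*3 + (2/5 + (1/5)*2))**2 = -33643 - (5*3 + (2/5 + 2/5))**2 = -33643 - (15 + 4/5)**2 = -33643 - (79/5)**2 = -33643 - 1*6241/25 = -33643 - 6241/25 = -847316/25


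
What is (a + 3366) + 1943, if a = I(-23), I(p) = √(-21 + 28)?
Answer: 5309 + √7 ≈ 5311.6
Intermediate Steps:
I(p) = √7
a = √7 ≈ 2.6458
(a + 3366) + 1943 = (√7 + 3366) + 1943 = (3366 + √7) + 1943 = 5309 + √7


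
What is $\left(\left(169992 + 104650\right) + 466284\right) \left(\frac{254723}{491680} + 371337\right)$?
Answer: $\frac{9662692801515547}{35120} \approx 2.7513 \cdot 10^{11}$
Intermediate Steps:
$\left(\left(169992 + 104650\right) + 466284\right) \left(\frac{254723}{491680} + 371337\right) = \left(274642 + 466284\right) \left(254723 \cdot \frac{1}{491680} + 371337\right) = 740926 \left(\frac{36389}{70240} + 371337\right) = 740926 \cdot \frac{26082747269}{70240} = \frac{9662692801515547}{35120}$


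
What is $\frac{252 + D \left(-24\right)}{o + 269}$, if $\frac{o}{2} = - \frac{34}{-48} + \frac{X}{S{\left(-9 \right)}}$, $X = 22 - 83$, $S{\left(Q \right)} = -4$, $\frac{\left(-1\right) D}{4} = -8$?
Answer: $- \frac{6192}{3611} \approx -1.7148$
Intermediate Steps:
$D = 32$ ($D = \left(-4\right) \left(-8\right) = 32$)
$X = -61$ ($X = 22 - 83 = -61$)
$o = \frac{383}{12}$ ($o = 2 \left(- \frac{34}{-48} - \frac{61}{-4}\right) = 2 \left(\left(-34\right) \left(- \frac{1}{48}\right) - - \frac{61}{4}\right) = 2 \left(\frac{17}{24} + \frac{61}{4}\right) = 2 \cdot \frac{383}{24} = \frac{383}{12} \approx 31.917$)
$\frac{252 + D \left(-24\right)}{o + 269} = \frac{252 + 32 \left(-24\right)}{\frac{383}{12} + 269} = \frac{252 - 768}{\frac{3611}{12}} = \left(-516\right) \frac{12}{3611} = - \frac{6192}{3611}$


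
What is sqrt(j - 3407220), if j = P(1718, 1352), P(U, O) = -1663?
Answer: I*sqrt(3408883) ≈ 1846.3*I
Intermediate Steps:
j = -1663
sqrt(j - 3407220) = sqrt(-1663 - 3407220) = sqrt(-3408883) = I*sqrt(3408883)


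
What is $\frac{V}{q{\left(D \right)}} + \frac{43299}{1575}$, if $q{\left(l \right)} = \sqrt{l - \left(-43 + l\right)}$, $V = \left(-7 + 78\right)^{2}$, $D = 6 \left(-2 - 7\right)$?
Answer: $\frac{4811}{175} + \frac{5041 \sqrt{43}}{43} \approx 796.24$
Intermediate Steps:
$D = -54$ ($D = 6 \left(-9\right) = -54$)
$V = 5041$ ($V = 71^{2} = 5041$)
$q{\left(l \right)} = \sqrt{43}$
$\frac{V}{q{\left(D \right)}} + \frac{43299}{1575} = \frac{5041}{\sqrt{43}} + \frac{43299}{1575} = 5041 \frac{\sqrt{43}}{43} + 43299 \cdot \frac{1}{1575} = \frac{5041 \sqrt{43}}{43} + \frac{4811}{175} = \frac{4811}{175} + \frac{5041 \sqrt{43}}{43}$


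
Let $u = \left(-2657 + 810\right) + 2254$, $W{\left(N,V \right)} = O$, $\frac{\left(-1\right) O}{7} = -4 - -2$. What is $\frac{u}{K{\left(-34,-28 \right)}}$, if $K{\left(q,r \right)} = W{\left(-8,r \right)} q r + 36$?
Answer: $\frac{407}{13364} \approx 0.030455$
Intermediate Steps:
$O = 14$ ($O = - 7 \left(-4 - -2\right) = - 7 \left(-4 + 2\right) = \left(-7\right) \left(-2\right) = 14$)
$W{\left(N,V \right)} = 14$
$K{\left(q,r \right)} = 36 + 14 q r$ ($K{\left(q,r \right)} = 14 q r + 36 = 36 + 14 q r$)
$u = 407$ ($u = -1847 + 2254 = 407$)
$\frac{u}{K{\left(-34,-28 \right)}} = \frac{407}{36 + 14 \left(-34\right) \left(-28\right)} = \frac{407}{36 + 13328} = \frac{407}{13364}$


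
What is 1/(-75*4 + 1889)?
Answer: 1/1589 ≈ 0.00062933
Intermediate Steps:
1/(-75*4 + 1889) = 1/(-300 + 1889) = 1/1589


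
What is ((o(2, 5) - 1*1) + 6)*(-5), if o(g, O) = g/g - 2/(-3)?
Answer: -100/3 ≈ -33.333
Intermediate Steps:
o(g, O) = 5/3 (o(g, O) = 1 - 2*(-1/3) = 1 + 2/3 = 5/3)
((o(2, 5) - 1*1) + 6)*(-5) = ((5/3 - 1*1) + 6)*(-5) = ((5/3 - 1) + 6)*(-5) = (2/3 + 6)*(-5) = (20/3)*(-5) = -100/3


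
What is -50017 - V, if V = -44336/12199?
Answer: -610113047/12199 ≈ -50013.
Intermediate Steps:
V = -44336/12199 (V = -44336*1/12199 = -44336/12199 ≈ -3.6344)
-50017 - V = -50017 - 1*(-44336/12199) = -50017 + 44336/12199 = -610113047/12199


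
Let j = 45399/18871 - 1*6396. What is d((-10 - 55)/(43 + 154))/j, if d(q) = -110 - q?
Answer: 407707955/23768742849 ≈ 0.017153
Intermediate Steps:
j = -120653517/18871 (j = 45399*(1/18871) - 6396 = 45399/18871 - 6396 = -120653517/18871 ≈ -6393.6)
d((-10 - 55)/(43 + 154))/j = (-110 - (-10 - 55)/(43 + 154))/(-120653517/18871) = (-110 - (-65)/197)*(-18871/120653517) = (-110 - 1*(-65/197))*(-18871/120653517) = (-110 + 65/197)*(-18871/120653517) = -21605/197*(-18871/120653517) = 407707955/23768742849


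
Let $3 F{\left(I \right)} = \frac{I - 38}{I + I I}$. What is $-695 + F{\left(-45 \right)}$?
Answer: $- \frac{4128383}{5940} \approx -695.01$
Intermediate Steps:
$F{\left(I \right)} = \frac{-38 + I}{3 \left(I + I^{2}\right)}$ ($F{\left(I \right)} = \frac{\left(I - 38\right) \frac{1}{I + I I}}{3} = \frac{\left(-38 + I\right) \frac{1}{I + I^{2}}}{3} = \frac{\frac{1}{I + I^{2}} \left(-38 + I\right)}{3} = \frac{-38 + I}{3 \left(I + I^{2}\right)}$)
$-695 + F{\left(-45 \right)} = -695 + \frac{-38 - 45}{3 \left(-45\right) \left(1 - 45\right)} = -695 + \frac{1}{3} \left(- \frac{1}{45}\right) \frac{1}{-44} \left(-83\right) = -695 + \frac{1}{3} \left(- \frac{1}{45}\right) \left(- \frac{1}{44}\right) \left(-83\right) = -695 - \frac{83}{5940} = - \frac{4128383}{5940}$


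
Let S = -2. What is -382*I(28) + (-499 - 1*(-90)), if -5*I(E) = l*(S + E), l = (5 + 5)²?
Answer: 198231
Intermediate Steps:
l = 100 (l = 10² = 100)
I(E) = 40 - 20*E (I(E) = -20*(-2 + E) = -(-200 + 100*E)/5 = 40 - 20*E)
-382*I(28) + (-499 - 1*(-90)) = -382*(40 - 20*28) + (-499 - 1*(-90)) = -382*(40 - 560) + (-499 + 90) = -382*(-520) - 409 = 198640 - 409 = 198231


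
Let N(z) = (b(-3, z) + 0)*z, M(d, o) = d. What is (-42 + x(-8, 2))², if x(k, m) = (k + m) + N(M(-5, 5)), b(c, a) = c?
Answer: 1089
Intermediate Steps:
N(z) = -3*z (N(z) = (-3 + 0)*z = -3*z)
x(k, m) = 15 + k + m (x(k, m) = (k + m) - 3*(-5) = (k + m) + 15 = 15 + k + m)
(-42 + x(-8, 2))² = (-42 + (15 - 8 + 2))² = (-42 + 9)² = (-33)² = 1089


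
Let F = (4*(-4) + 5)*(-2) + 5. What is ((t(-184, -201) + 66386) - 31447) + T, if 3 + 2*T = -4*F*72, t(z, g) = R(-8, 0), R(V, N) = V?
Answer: 62083/2 ≈ 31042.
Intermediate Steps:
t(z, g) = -8
F = 27 (F = (-16 + 5)*(-2) + 5 = -11*(-2) + 5 = 22 + 5 = 27)
T = -7779/2 (T = -3/2 + (-4*27*72)/2 = -3/2 + (-108*72)/2 = -3/2 + (½)*(-7776) = -3/2 - 3888 = -7779/2 ≈ -3889.5)
((t(-184, -201) + 66386) - 31447) + T = ((-8 + 66386) - 31447) - 7779/2 = (66378 - 31447) - 7779/2 = 34931 - 7779/2 = 62083/2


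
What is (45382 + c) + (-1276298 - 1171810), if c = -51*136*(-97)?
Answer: -1729934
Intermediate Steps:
c = 672792 (c = -6936*(-97) = 672792)
(45382 + c) + (-1276298 - 1171810) = (45382 + 672792) + (-1276298 - 1171810) = 718174 - 2448108 = -1729934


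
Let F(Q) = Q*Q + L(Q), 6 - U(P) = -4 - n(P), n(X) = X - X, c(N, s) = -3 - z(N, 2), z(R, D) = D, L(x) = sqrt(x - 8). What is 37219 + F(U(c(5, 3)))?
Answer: 37319 + sqrt(2) ≈ 37320.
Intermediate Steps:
L(x) = sqrt(-8 + x)
c(N, s) = -5 (c(N, s) = -3 - 1*2 = -3 - 2 = -5)
n(X) = 0
U(P) = 10 (U(P) = 6 - (-4 - 1*0) = 6 - (-4 + 0) = 6 - 1*(-4) = 6 + 4 = 10)
F(Q) = Q**2 + sqrt(-8 + Q) (F(Q) = Q*Q + sqrt(-8 + Q) = Q**2 + sqrt(-8 + Q))
37219 + F(U(c(5, 3))) = 37219 + (10**2 + sqrt(-8 + 10)) = 37219 + (100 + sqrt(2)) = 37319 + sqrt(2)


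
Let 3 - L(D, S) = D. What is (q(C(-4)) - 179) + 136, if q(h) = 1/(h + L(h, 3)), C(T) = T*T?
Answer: -128/3 ≈ -42.667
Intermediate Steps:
C(T) = T²
L(D, S) = 3 - D
q(h) = ⅓ (q(h) = 1/(h + (3 - h)) = 1/3 = ⅓)
(q(C(-4)) - 179) + 136 = (⅓ - 179) + 136 = -536/3 + 136 = -128/3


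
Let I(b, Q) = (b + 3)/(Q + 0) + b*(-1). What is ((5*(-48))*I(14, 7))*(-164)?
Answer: -3188160/7 ≈ -4.5545e+5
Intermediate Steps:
I(b, Q) = -b + (3 + b)/Q (I(b, Q) = (3 + b)/Q - b = -b + (3 + b)/Q)
((5*(-48))*I(14, 7))*(-164) = ((5*(-48))*((3 + 14 - 1*7*14)/7))*(-164) = -240*(3 + 14 - 98)/7*(-164) = -240*(-81)/7*(-164) = -240*(-81/7)*(-164) = (19440/7)*(-164) = -3188160/7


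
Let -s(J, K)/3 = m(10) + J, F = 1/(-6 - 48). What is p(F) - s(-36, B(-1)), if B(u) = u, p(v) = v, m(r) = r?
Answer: -4213/54 ≈ -78.019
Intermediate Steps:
F = -1/54 (F = 1/(-54) = -1/54 ≈ -0.018519)
s(J, K) = -30 - 3*J (s(J, K) = -3*(10 + J) = -30 - 3*J)
p(F) - s(-36, B(-1)) = -1/54 - (-30 - 3*(-36)) = -1/54 - (-30 + 108) = -1/54 - 1*78 = -1/54 - 78 = -4213/54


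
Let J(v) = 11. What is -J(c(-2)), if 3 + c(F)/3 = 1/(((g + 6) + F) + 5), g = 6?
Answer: -11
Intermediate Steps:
c(F) = -9 + 3/(17 + F) (c(F) = -9 + 3/(((6 + 6) + F) + 5) = -9 + 3/((12 + F) + 5) = -9 + 3/(17 + F))
-J(c(-2)) = -1*11 = -11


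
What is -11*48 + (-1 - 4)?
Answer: -533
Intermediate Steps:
-11*48 + (-1 - 4) = -528 - 5 = -533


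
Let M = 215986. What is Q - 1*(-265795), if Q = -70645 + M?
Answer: 411136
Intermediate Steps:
Q = 145341 (Q = -70645 + 215986 = 145341)
Q - 1*(-265795) = 145341 - 1*(-265795) = 145341 + 265795 = 411136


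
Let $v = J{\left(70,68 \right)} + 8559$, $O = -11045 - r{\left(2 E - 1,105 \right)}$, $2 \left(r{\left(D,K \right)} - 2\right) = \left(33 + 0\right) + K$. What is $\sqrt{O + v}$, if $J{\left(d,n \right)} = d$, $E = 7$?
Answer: $i \sqrt{2487} \approx 49.87 i$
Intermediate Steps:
$r{\left(D,K \right)} = \frac{37}{2} + \frac{K}{2}$ ($r{\left(D,K \right)} = 2 + \frac{\left(33 + 0\right) + K}{2} = 2 + \frac{33 + K}{2} = 2 + \left(\frac{33}{2} + \frac{K}{2}\right) = \frac{37}{2} + \frac{K}{2}$)
$O = -11116$ ($O = -11045 - \left(\frac{37}{2} + \frac{1}{2} \cdot 105\right) = -11045 - \left(\frac{37}{2} + \frac{105}{2}\right) = -11045 - 71 = -11116$)
$v = 8629$ ($v = 70 + 8559 = 8629$)
$\sqrt{O + v} = \sqrt{-11116 + 8629} = \sqrt{-2487} = i \sqrt{2487}$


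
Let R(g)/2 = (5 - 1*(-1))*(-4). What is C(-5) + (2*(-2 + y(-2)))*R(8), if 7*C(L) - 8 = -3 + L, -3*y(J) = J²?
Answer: 320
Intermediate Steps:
y(J) = -J²/3
R(g) = -48 (R(g) = 2*((5 - 1*(-1))*(-4)) = 2*((5 + 1)*(-4)) = 2*(6*(-4)) = 2*(-24) = -48)
C(L) = 5/7 + L/7 (C(L) = 8/7 + (-3 + L)/7 = 8/7 + (-3/7 + L/7) = 5/7 + L/7)
C(-5) + (2*(-2 + y(-2)))*R(8) = (5/7 + (⅐)*(-5)) + (2*(-2 - ⅓*(-2)²))*(-48) = (5/7 - 5/7) + (2*(-2 - ⅓*4))*(-48) = 0 + (2*(-2 - 4/3))*(-48) = 0 + (2*(-10/3))*(-48) = 0 - 20/3*(-48) = 0 + 320 = 320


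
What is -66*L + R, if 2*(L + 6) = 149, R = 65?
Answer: -4456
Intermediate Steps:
L = 137/2 (L = -6 + (½)*149 = -6 + 149/2 = 137/2 ≈ 68.500)
-66*L + R = -66*137/2 + 65 = -4521 + 65 = -4456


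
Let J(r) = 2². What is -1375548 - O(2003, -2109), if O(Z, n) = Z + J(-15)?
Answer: -1377555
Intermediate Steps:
J(r) = 4
O(Z, n) = 4 + Z (O(Z, n) = Z + 4 = 4 + Z)
-1375548 - O(2003, -2109) = -1375548 - (4 + 2003) = -1375548 - 1*2007 = -1375548 - 2007 = -1377555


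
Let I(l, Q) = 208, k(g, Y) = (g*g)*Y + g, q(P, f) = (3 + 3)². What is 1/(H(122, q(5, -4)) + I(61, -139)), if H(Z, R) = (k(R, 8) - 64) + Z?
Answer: 1/10670 ≈ 9.3721e-5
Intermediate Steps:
q(P, f) = 36 (q(P, f) = 6² = 36)
k(g, Y) = g + Y*g² (k(g, Y) = g²*Y + g = Y*g² + g = g + Y*g²)
H(Z, R) = -64 + Z + R*(1 + 8*R) (H(Z, R) = (R*(1 + 8*R) - 64) + Z = (-64 + R*(1 + 8*R)) + Z = -64 + Z + R*(1 + 8*R))
1/(H(122, q(5, -4)) + I(61, -139)) = 1/((-64 + 122 + 36*(1 + 8*36)) + 208) = 1/((-64 + 122 + 36*(1 + 288)) + 208) = 1/((-64 + 122 + 36*289) + 208) = 1/((-64 + 122 + 10404) + 208) = 1/(10462 + 208) = 1/10670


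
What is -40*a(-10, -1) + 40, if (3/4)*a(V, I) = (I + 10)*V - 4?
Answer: 15160/3 ≈ 5053.3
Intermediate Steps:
a(V, I) = -16/3 + 4*V*(10 + I)/3 (a(V, I) = 4*((I + 10)*V - 4)/3 = 4*((10 + I)*V - 4)/3 = 4*(V*(10 + I) - 4)/3 = 4*(-4 + V*(10 + I))/3 = -16/3 + 4*V*(10 + I)/3)
-40*a(-10, -1) + 40 = -40*(-16/3 + (40/3)*(-10) + (4/3)*(-1)*(-10)) + 40 = -40*(-16/3 - 400/3 + 40/3) + 40 = -40*(-376/3) + 40 = 15040/3 + 40 = 15160/3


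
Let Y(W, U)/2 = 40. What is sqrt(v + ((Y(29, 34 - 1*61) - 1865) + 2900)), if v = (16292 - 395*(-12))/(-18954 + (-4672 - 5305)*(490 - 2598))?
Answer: sqrt(123075974086872511)/10506281 ≈ 33.392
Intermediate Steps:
Y(W, U) = 80 (Y(W, U) = 2*40 = 80)
v = 10516/10506281 (v = (16292 + 4740)/(-18954 - 9977*(-2108)) = 21032/(-18954 + 21031516) = 21032/21012562 = 21032*(1/21012562) = 10516/10506281 ≈ 0.0010009)
sqrt(v + ((Y(29, 34 - 1*61) - 1865) + 2900)) = sqrt(10516/10506281 + ((80 - 1865) + 2900)) = sqrt(10516/10506281 + (-1785 + 2900)) = sqrt(10516/10506281 + 1115) = sqrt(11714513831/10506281) = sqrt(123075974086872511)/10506281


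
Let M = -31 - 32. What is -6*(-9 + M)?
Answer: 432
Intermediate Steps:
M = -63
-6*(-9 + M) = -6*(-9 - 63) = -6*(-72) = 432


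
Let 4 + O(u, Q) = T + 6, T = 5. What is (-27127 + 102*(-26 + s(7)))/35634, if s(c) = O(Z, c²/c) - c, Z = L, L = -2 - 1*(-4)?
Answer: -29779/35634 ≈ -0.83569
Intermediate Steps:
L = 2 (L = -2 + 4 = 2)
Z = 2
O(u, Q) = 7 (O(u, Q) = -4 + (5 + 6) = -4 + 11 = 7)
s(c) = 7 - c
(-27127 + 102*(-26 + s(7)))/35634 = (-27127 + 102*(-26 + (7 - 1*7)))/35634 = (-27127 + 102*(-26 + (7 - 7)))*(1/35634) = (-27127 + 102*(-26 + 0))*(1/35634) = (-27127 + 102*(-26))*(1/35634) = (-27127 - 2652)*(1/35634) = -29779*1/35634 = -29779/35634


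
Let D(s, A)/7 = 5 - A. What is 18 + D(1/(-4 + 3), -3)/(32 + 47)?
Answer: 1478/79 ≈ 18.709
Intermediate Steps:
D(s, A) = 35 - 7*A (D(s, A) = 7*(5 - A) = 35 - 7*A)
18 + D(1/(-4 + 3), -3)/(32 + 47) = 18 + (35 - 7*(-3))/(32 + 47) = 18 + (35 + 21)/79 = 18 + (1/79)*56 = 18 + 56/79 = 1478/79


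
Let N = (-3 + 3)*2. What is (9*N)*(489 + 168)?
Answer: 0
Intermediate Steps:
N = 0 (N = 0*2 = 0)
(9*N)*(489 + 168) = (9*0)*(489 + 168) = 0*657 = 0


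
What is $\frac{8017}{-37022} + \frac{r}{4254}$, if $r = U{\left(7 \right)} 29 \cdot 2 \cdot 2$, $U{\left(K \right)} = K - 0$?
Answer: $- \frac{2021227}{78745794} \approx -0.025668$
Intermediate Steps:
$U{\left(K \right)} = K$ ($U{\left(K \right)} = K + 0 = K$)
$r = 812$ ($r = 7 \cdot 29 \cdot 2 \cdot 2 = 203 \cdot 4 = 812$)
$\frac{8017}{-37022} + \frac{r}{4254} = \frac{8017}{-37022} + \frac{812}{4254} = 8017 \left(- \frac{1}{37022}\right) + 812 \cdot \frac{1}{4254} = - \frac{8017}{37022} + \frac{406}{2127} = - \frac{2021227}{78745794}$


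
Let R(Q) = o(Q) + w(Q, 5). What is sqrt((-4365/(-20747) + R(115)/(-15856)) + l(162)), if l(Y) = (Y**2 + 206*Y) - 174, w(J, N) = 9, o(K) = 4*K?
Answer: sqrt(402043124938342667357)/82241108 ≈ 243.81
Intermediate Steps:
R(Q) = 9 + 4*Q (R(Q) = 4*Q + 9 = 9 + 4*Q)
l(Y) = -174 + Y**2 + 206*Y
sqrt((-4365/(-20747) + R(115)/(-15856)) + l(162)) = sqrt((-4365/(-20747) + (9 + 4*115)/(-15856)) + (-174 + 162**2 + 206*162)) = sqrt((-4365*(-1/20747) + (9 + 460)*(-1/15856)) + (-174 + 26244 + 33372)) = sqrt((4365/20747 + 469*(-1/15856)) + 59442) = sqrt((4365/20747 - 469/15856) + 59442) = sqrt(59481097/328964432 + 59442) = sqrt(19554363248041/328964432) = sqrt(402043124938342667357)/82241108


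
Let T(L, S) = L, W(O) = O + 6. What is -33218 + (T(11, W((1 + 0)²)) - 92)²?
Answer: -26657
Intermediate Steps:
W(O) = 6 + O
-33218 + (T(11, W((1 + 0)²)) - 92)² = -33218 + (11 - 92)² = -33218 + (-81)² = -33218 + 6561 = -26657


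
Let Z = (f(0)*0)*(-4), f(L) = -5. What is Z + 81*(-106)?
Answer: -8586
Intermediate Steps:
Z = 0 (Z = -5*0*(-4) = 0*(-4) = 0)
Z + 81*(-106) = 0 + 81*(-106) = 0 - 8586 = -8586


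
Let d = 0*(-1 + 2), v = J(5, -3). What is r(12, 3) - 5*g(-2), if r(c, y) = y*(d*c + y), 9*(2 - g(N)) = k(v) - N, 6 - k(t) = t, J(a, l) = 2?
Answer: 7/3 ≈ 2.3333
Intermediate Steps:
v = 2
k(t) = 6 - t
d = 0 (d = 0*1 = 0)
g(N) = 14/9 + N/9 (g(N) = 2 - ((6 - 1*2) - N)/9 = 2 - ((6 - 2) - N)/9 = 2 - (4 - N)/9 = 2 + (-4/9 + N/9) = 14/9 + N/9)
r(c, y) = y**2 (r(c, y) = y*(0*c + y) = y*(0 + y) = y*y = y**2)
r(12, 3) - 5*g(-2) = 3**2 - 5*(14/9 + (1/9)*(-2)) = 9 - 5*(14/9 - 2/9) = 9 - 5*4/3 = 9 - 20/3 = 7/3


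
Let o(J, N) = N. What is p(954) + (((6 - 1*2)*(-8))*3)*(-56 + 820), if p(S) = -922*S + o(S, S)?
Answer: -951978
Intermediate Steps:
p(S) = -921*S (p(S) = -922*S + S = -921*S)
p(954) + (((6 - 1*2)*(-8))*3)*(-56 + 820) = -921*954 + (((6 - 1*2)*(-8))*3)*(-56 + 820) = -878634 + (((6 - 2)*(-8))*3)*764 = -878634 + ((4*(-8))*3)*764 = -878634 - 32*3*764 = -878634 - 96*764 = -878634 - 73344 = -951978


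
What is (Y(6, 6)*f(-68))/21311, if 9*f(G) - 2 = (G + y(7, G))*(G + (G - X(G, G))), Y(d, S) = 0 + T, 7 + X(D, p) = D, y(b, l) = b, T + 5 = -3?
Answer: -9928/63933 ≈ -0.15529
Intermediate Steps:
T = -8 (T = -5 - 3 = -8)
X(D, p) = -7 + D
Y(d, S) = -8 (Y(d, S) = 0 - 8 = -8)
f(G) = 2/9 + (7 + G)²/9 (f(G) = 2/9 + ((G + 7)*(G + (G - (-7 + G))))/9 = 2/9 + ((7 + G)*(G + (G + (7 - G))))/9 = 2/9 + ((7 + G)*(G + 7))/9 = 2/9 + ((7 + G)*(7 + G))/9 = 2/9 + (7 + G)²/9)
(Y(6, 6)*f(-68))/21311 = -8*(17/3 + (⅑)*(-68)² + (14/9)*(-68))/21311 = -8*(17/3 + (⅑)*4624 - 952/9)*(1/21311) = -8*(17/3 + 4624/9 - 952/9)*(1/21311) = -8*1241/3*(1/21311) = -9928/3*1/21311 = -9928/63933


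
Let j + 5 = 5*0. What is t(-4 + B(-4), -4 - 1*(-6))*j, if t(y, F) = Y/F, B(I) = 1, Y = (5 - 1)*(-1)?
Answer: 10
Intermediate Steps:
Y = -4 (Y = 4*(-1) = -4)
t(y, F) = -4/F
j = -5 (j = -5 + 5*0 = -5 + 0 = -5)
t(-4 + B(-4), -4 - 1*(-6))*j = -4/(-4 - 1*(-6))*(-5) = -4/(-4 + 6)*(-5) = -4/2*(-5) = -4*1/2*(-5) = -2*(-5) = 10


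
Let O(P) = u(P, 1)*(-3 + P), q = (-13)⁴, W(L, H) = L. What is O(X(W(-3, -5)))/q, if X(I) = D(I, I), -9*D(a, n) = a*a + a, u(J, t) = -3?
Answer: 11/28561 ≈ 0.00038514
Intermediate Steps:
q = 28561
D(a, n) = -a/9 - a²/9 (D(a, n) = -(a*a + a)/9 = -(a² + a)/9 = -(a + a²)/9 = -a/9 - a²/9)
X(I) = -I*(1 + I)/9
O(P) = 9 - 3*P (O(P) = -3*(-3 + P) = 9 - 3*P)
O(X(W(-3, -5)))/q = (9 - (-1)*(-3)*(1 - 3)/3)/28561 = (9 - (-1)*(-3)*(-2)/3)*(1/28561) = (9 - 3*(-⅔))*(1/28561) = (9 + 2)*(1/28561) = 11*(1/28561) = 11/28561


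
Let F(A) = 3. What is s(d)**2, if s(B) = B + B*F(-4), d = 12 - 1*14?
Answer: 64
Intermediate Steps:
d = -2 (d = 12 - 14 = -2)
s(B) = 4*B (s(B) = B + B*3 = B + 3*B = 4*B)
s(d)**2 = (4*(-2))**2 = (-8)**2 = 64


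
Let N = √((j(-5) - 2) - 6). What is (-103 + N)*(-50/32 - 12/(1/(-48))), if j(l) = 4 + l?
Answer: -946673/16 + 27573*I/16 ≈ -59167.0 + 1723.3*I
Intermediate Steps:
N = 3*I (N = √(((4 - 5) - 2) - 6) = √((-1 - 2) - 6) = √(-3 - 6) = √(-9) = 3*I ≈ 3.0*I)
(-103 + N)*(-50/32 - 12/(1/(-48))) = (-103 + 3*I)*(-50/32 - 12/(1/(-48))) = (-103 + 3*I)*(-50*1/32 - 12/(1*(-1/48))) = (-103 + 3*I)*(-25/16 - 12/(-1/48)) = (-103 + 3*I)*(-25/16 - 12*(-48)) = (-103 + 3*I)*(-25/16 + 576) = (-103 + 3*I)*(9191/16) = -946673/16 + 27573*I/16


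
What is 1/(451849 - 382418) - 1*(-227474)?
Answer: 15793747295/69431 ≈ 2.2747e+5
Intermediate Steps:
1/(451849 - 382418) - 1*(-227474) = 1/69431 + 227474 = 15793747295/69431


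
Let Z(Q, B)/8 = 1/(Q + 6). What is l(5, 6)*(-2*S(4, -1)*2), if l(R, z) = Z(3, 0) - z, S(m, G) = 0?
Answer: 0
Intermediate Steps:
Z(Q, B) = 8/(6 + Q) (Z(Q, B) = 8/(Q + 6) = 8/(6 + Q))
l(R, z) = 8/9 - z (l(R, z) = 8/(6 + 3) - z = 8/9 - z)
l(5, 6)*(-2*S(4, -1)*2) = (8/9 - 1*6)*(-2*0*2) = (8/9 - 6)*(0*2) = -46/9*0 = 0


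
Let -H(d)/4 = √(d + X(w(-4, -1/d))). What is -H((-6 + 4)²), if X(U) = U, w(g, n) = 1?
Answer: 4*√5 ≈ 8.9443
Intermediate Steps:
H(d) = -4*√(1 + d) (H(d) = -4*√(d + 1) = -4*√(1 + d))
-H((-6 + 4)²) = -(-4)*√(1 + (-6 + 4)²) = -(-4)*√(1 + (-2)²) = -(-4)*√(1 + 4) = -(-4)*√5 = 4*√5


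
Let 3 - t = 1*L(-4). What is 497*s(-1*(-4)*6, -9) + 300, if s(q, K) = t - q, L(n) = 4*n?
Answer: -2185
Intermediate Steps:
t = 19 (t = 3 - 4*(-4) = 3 - (-16) = 3 - 1*(-16) = 3 + 16 = 19)
s(q, K) = 19 - q
497*s(-1*(-4)*6, -9) + 300 = 497*(19 - (-1*(-4))*6) + 300 = 497*(19 - 4*6) + 300 = 497*(19 - 1*24) + 300 = 497*(19 - 24) + 300 = 497*(-5) + 300 = -2485 + 300 = -2185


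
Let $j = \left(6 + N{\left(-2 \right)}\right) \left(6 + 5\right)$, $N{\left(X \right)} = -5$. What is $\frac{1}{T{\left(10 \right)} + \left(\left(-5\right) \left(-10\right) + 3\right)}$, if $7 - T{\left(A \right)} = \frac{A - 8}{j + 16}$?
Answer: $\frac{27}{1618} \approx 0.016687$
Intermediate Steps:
$j = 11$ ($j = \left(6 - 5\right) \left(6 + 5\right) = 1 \cdot 11 = 11$)
$T{\left(A \right)} = \frac{197}{27} - \frac{A}{27}$ ($T{\left(A \right)} = 7 - \frac{A - 8}{11 + 16} = 7 - \frac{-8 + A}{27} = 7 - \left(-8 + A\right) \frac{1}{27} = 7 - \left(- \frac{8}{27} + \frac{A}{27}\right) = \frac{197}{27} - \frac{A}{27}$)
$\frac{1}{T{\left(10 \right)} + \left(\left(-5\right) \left(-10\right) + 3\right)} = \frac{1}{\left(\frac{197}{27} - \frac{10}{27}\right) + \left(\left(-5\right) \left(-10\right) + 3\right)} = \frac{1}{\left(\frac{197}{27} - \frac{10}{27}\right) + \left(50 + 3\right)} = \frac{1}{\frac{187}{27} + 53} = \frac{1}{\frac{1618}{27}} = \frac{27}{1618}$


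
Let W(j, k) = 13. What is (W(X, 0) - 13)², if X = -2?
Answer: 0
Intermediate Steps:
(W(X, 0) - 13)² = (13 - 13)² = 0² = 0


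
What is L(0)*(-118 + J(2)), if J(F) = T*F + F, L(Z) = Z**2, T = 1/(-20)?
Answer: 0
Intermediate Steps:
T = -1/20 ≈ -0.050000
J(F) = 19*F/20 (J(F) = -F/20 + F = 19*F/20)
L(0)*(-118 + J(2)) = 0**2*(-118 + (19/20)*2) = 0*(-118 + 19/10) = 0*(-1161/10) = 0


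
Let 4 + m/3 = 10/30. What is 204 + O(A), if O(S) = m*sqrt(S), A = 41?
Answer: 204 - 11*sqrt(41) ≈ 133.57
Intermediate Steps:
m = -11 (m = -12 + 3*(10/30) = -12 + 3*(10*(1/30)) = -12 + 3*(1/3) = -12 + 1 = -11)
O(S) = -11*sqrt(S)
204 + O(A) = 204 - 11*sqrt(41)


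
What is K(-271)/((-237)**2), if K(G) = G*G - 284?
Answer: 73157/56169 ≈ 1.3024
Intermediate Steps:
K(G) = -284 + G**2 (K(G) = G**2 - 284 = -284 + G**2)
K(-271)/((-237)**2) = (-284 + (-271)**2)/((-237)**2) = (-284 + 73441)/56169 = 73157*(1/56169) = 73157/56169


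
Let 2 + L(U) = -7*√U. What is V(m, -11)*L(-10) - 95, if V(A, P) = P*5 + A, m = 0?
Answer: 15 + 385*I*√10 ≈ 15.0 + 1217.5*I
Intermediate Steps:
V(A, P) = A + 5*P (V(A, P) = 5*P + A = A + 5*P)
L(U) = -2 - 7*√U
V(m, -11)*L(-10) - 95 = (0 + 5*(-11))*(-2 - 7*I*√10) - 95 = (0 - 55)*(-2 - 7*I*√10) - 95 = -55*(-2 - 7*I*√10) - 95 = (110 + 385*I*√10) - 95 = 15 + 385*I*√10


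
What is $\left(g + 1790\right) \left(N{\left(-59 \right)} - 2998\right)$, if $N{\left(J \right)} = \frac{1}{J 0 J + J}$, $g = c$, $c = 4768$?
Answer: $- \frac{1159998714}{59} \approx -1.9661 \cdot 10^{7}$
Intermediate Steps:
$g = 4768$
$N{\left(J \right)} = \frac{1}{J}$ ($N{\left(J \right)} = \frac{1}{0 J + J} = \frac{1}{0 + J} = \frac{1}{J}$)
$\left(g + 1790\right) \left(N{\left(-59 \right)} - 2998\right) = \left(4768 + 1790\right) \left(\frac{1}{-59} - 2998\right) = 6558 \left(- \frac{1}{59} - 2998\right) = 6558 \left(- \frac{176883}{59}\right) = - \frac{1159998714}{59}$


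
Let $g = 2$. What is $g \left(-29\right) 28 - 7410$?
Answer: $-9034$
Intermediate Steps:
$g \left(-29\right) 28 - 7410 = 2 \left(-29\right) 28 - 7410 = \left(-58\right) 28 - 7410 = -1624 - 7410 = -9034$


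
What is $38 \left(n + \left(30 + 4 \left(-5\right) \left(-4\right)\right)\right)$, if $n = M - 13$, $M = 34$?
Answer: $4978$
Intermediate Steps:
$n = 21$ ($n = 34 - 13 = 21$)
$38 \left(n + \left(30 + 4 \left(-5\right) \left(-4\right)\right)\right) = 38 \left(21 + \left(30 + 4 \left(-5\right) \left(-4\right)\right)\right) = 38 \left(21 + \left(30 - -80\right)\right) = 38 \left(21 + \left(30 + 80\right)\right) = 38 \left(21 + 110\right) = 38 \cdot 131 = 4978$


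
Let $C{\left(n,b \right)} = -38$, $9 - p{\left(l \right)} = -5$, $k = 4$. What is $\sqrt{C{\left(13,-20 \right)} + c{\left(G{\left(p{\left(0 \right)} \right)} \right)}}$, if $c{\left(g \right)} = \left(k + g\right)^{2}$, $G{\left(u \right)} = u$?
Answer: $\sqrt{286} \approx 16.912$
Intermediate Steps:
$p{\left(l \right)} = 14$ ($p{\left(l \right)} = 9 - -5 = 9 + 5 = 14$)
$c{\left(g \right)} = \left(4 + g\right)^{2}$
$\sqrt{C{\left(13,-20 \right)} + c{\left(G{\left(p{\left(0 \right)} \right)} \right)}} = \sqrt{-38 + \left(4 + 14\right)^{2}} = \sqrt{-38 + 18^{2}} = \sqrt{-38 + 324} = \sqrt{286}$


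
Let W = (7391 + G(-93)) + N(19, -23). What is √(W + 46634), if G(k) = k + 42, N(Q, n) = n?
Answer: √53951 ≈ 232.27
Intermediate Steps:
G(k) = 42 + k
W = 7317 (W = (7391 + (42 - 93)) - 23 = (7391 - 51) - 23 = 7340 - 23 = 7317)
√(W + 46634) = √(7317 + 46634) = √53951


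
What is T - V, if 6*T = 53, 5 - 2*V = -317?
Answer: -913/6 ≈ -152.17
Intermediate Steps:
V = 161 (V = 5/2 - 1/2*(-317) = 5/2 + 317/2 = 161)
T = 53/6 (T = (1/6)*53 = 53/6 ≈ 8.8333)
T - V = 53/6 - 1*161 = 53/6 - 161 = -913/6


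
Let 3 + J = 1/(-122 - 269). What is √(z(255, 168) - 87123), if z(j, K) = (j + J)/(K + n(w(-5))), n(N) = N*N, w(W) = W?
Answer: I*√496128808375534/75463 ≈ 295.16*I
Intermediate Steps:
n(N) = N²
J = -1174/391 (J = -3 + 1/(-122 - 269) = -3 + 1/(-391) = -3 - 1/391 = -1174/391 ≈ -3.0026)
z(j, K) = (-1174/391 + j)/(25 + K) (z(j, K) = (j - 1174/391)/(K + (-5)²) = (-1174/391 + j)/(K + 25) = (-1174/391 + j)/(25 + K))
√(z(255, 168) - 87123) = √((-1174/391 + 255)/(25 + 168) - 87123) = √((98531/391)/193 - 87123) = √((1/193)*(98531/391) - 87123) = √(98531/75463 - 87123) = √(-6574464418/75463) = I*√496128808375534/75463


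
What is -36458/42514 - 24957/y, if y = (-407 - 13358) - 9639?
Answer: 103879433/497498828 ≈ 0.20880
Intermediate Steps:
y = -23404 (y = -13765 - 9639 = -23404)
-36458/42514 - 24957/y = -36458/42514 - 24957/(-23404) = -36458*1/42514 - 24957*(-1/23404) = -18229/21257 + 24957/23404 = 103879433/497498828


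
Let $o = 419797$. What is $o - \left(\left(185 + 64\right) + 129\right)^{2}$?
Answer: $276913$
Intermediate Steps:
$o - \left(\left(185 + 64\right) + 129\right)^{2} = 419797 - \left(\left(185 + 64\right) + 129\right)^{2} = 419797 - \left(249 + 129\right)^{2} = 419797 - 378^{2} = 419797 - 142884 = 276913$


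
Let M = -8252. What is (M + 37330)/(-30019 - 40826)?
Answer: -29078/70845 ≈ -0.41045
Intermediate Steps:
(M + 37330)/(-30019 - 40826) = (-8252 + 37330)/(-30019 - 40826) = 29078/(-70845) = 29078*(-1/70845) = -29078/70845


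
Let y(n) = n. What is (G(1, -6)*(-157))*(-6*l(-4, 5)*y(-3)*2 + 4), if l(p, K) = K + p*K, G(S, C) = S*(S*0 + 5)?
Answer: 420760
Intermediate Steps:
G(S, C) = 5*S (G(S, C) = S*(0 + 5) = S*5 = 5*S)
l(p, K) = K + K*p
(G(1, -6)*(-157))*(-6*l(-4, 5)*y(-3)*2 + 4) = ((5*1)*(-157))*(-6*(5*(1 - 4))*(-3)*2 + 4) = (5*(-157))*(-6*(5*(-3))*(-3)*2 + 4) = -785*(-6*(-15*(-3))*2 + 4) = -785*(-270*2 + 4) = -785*(-6*90 + 4) = -785*(-540 + 4) = -785*(-536) = 420760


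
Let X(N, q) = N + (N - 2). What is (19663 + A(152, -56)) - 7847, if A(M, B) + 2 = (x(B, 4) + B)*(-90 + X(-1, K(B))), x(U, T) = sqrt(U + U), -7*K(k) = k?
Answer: 17078 - 376*I*sqrt(7) ≈ 17078.0 - 994.8*I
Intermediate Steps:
K(k) = -k/7
X(N, q) = -2 + 2*N (X(N, q) = N + (-2 + N) = -2 + 2*N)
x(U, T) = sqrt(2)*sqrt(U) (x(U, T) = sqrt(2*U) = sqrt(2)*sqrt(U))
A(M, B) = -2 - 94*B - 94*sqrt(2)*sqrt(B) (A(M, B) = -2 + (sqrt(2)*sqrt(B) + B)*(-90 + (-2 + 2*(-1))) = -2 + (B + sqrt(2)*sqrt(B))*(-90 + (-2 - 2)) = -2 + (B + sqrt(2)*sqrt(B))*(-90 - 4) = -2 + (B + sqrt(2)*sqrt(B))*(-94) = -2 + (-94*B - 94*sqrt(2)*sqrt(B)) = -2 - 94*B - 94*sqrt(2)*sqrt(B))
(19663 + A(152, -56)) - 7847 = (19663 + (-2 - 94*(-56) - 94*sqrt(2)*sqrt(-56))) - 7847 = (19663 + (-2 + 5264 - 94*sqrt(2)*2*I*sqrt(14))) - 7847 = (19663 + (-2 + 5264 - 376*I*sqrt(7))) - 7847 = (19663 + (5262 - 376*I*sqrt(7))) - 7847 = (24925 - 376*I*sqrt(7)) - 7847 = 17078 - 376*I*sqrt(7)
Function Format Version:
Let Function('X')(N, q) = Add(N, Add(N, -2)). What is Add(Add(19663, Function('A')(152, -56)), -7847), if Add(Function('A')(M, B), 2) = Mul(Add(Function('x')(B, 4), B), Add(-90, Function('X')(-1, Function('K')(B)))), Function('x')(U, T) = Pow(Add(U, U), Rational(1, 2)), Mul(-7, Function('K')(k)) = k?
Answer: Add(17078, Mul(-376, I, Pow(7, Rational(1, 2)))) ≈ Add(17078., Mul(-994.80, I))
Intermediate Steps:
Function('K')(k) = Mul(Rational(-1, 7), k)
Function('X')(N, q) = Add(-2, Mul(2, N)) (Function('X')(N, q) = Add(N, Add(-2, N)) = Add(-2, Mul(2, N)))
Function('x')(U, T) = Mul(Pow(2, Rational(1, 2)), Pow(U, Rational(1, 2))) (Function('x')(U, T) = Pow(Mul(2, U), Rational(1, 2)) = Mul(Pow(2, Rational(1, 2)), Pow(U, Rational(1, 2))))
Function('A')(M, B) = Add(-2, Mul(-94, B), Mul(-94, Pow(2, Rational(1, 2)), Pow(B, Rational(1, 2)))) (Function('A')(M, B) = Add(-2, Mul(Add(Mul(Pow(2, Rational(1, 2)), Pow(B, Rational(1, 2))), B), Add(-90, Add(-2, Mul(2, -1))))) = Add(-2, Mul(Add(B, Mul(Pow(2, Rational(1, 2)), Pow(B, Rational(1, 2)))), Add(-90, Add(-2, -2)))) = Add(-2, Mul(Add(B, Mul(Pow(2, Rational(1, 2)), Pow(B, Rational(1, 2)))), Add(-90, -4))) = Add(-2, Mul(Add(B, Mul(Pow(2, Rational(1, 2)), Pow(B, Rational(1, 2)))), -94)) = Add(-2, Add(Mul(-94, B), Mul(-94, Pow(2, Rational(1, 2)), Pow(B, Rational(1, 2))))) = Add(-2, Mul(-94, B), Mul(-94, Pow(2, Rational(1, 2)), Pow(B, Rational(1, 2)))))
Add(Add(19663, Function('A')(152, -56)), -7847) = Add(Add(19663, Add(-2, Mul(-94, -56), Mul(-94, Pow(2, Rational(1, 2)), Pow(-56, Rational(1, 2))))), -7847) = Add(Add(19663, Add(-2, 5264, Mul(-94, Pow(2, Rational(1, 2)), Mul(2, I, Pow(14, Rational(1, 2)))))), -7847) = Add(Add(19663, Add(-2, 5264, Mul(-376, I, Pow(7, Rational(1, 2))))), -7847) = Add(Add(19663, Add(5262, Mul(-376, I, Pow(7, Rational(1, 2))))), -7847) = Add(Add(24925, Mul(-376, I, Pow(7, Rational(1, 2)))), -7847) = Add(17078, Mul(-376, I, Pow(7, Rational(1, 2))))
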